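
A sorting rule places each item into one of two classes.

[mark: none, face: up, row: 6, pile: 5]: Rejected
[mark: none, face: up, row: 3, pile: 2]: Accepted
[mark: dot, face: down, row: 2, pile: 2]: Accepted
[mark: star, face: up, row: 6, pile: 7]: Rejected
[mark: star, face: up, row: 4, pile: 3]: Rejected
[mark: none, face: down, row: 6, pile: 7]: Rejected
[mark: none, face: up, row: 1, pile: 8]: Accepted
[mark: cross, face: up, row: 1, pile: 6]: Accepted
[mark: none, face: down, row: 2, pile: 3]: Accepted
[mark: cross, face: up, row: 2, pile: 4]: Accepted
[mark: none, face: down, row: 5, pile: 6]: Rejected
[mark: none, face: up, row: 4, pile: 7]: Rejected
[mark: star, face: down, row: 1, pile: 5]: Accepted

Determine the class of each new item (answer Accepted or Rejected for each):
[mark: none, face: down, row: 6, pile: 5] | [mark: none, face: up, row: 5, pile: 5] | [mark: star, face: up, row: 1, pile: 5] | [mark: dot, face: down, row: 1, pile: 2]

Rejected, Rejected, Accepted, Accepted

The common property of the 'Accepted' items is: row ≤ 3. No 'Rejected' item has it.
[mark: none, face: down, row: 6, pile: 5]: row = 6 — lacks this property, so Rejected.
[mark: none, face: up, row: 5, pile: 5]: row = 5 — lacks this property, so Rejected.
[mark: star, face: up, row: 1, pile: 5]: row = 1 — meets the rule, so Accepted.
[mark: dot, face: down, row: 1, pile: 2]: row = 1 — meets the rule, so Accepted.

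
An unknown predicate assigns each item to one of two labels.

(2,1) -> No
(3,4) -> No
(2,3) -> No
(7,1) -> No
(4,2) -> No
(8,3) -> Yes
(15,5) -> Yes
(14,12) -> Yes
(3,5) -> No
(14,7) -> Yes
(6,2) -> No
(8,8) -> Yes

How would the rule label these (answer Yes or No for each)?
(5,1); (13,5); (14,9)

No, Yes, Yes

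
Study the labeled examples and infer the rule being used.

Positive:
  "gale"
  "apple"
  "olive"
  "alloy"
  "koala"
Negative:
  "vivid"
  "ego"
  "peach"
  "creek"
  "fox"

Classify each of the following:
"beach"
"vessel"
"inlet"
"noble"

The rule appears to be: contains 'l'.
"beach": no 'l', fails this test → Negative.
"vessel": has 'l', checks out → Positive.
"inlet": has 'l', checks out → Positive.
"noble": has 'l', checks out → Positive.

Negative, Positive, Positive, Positive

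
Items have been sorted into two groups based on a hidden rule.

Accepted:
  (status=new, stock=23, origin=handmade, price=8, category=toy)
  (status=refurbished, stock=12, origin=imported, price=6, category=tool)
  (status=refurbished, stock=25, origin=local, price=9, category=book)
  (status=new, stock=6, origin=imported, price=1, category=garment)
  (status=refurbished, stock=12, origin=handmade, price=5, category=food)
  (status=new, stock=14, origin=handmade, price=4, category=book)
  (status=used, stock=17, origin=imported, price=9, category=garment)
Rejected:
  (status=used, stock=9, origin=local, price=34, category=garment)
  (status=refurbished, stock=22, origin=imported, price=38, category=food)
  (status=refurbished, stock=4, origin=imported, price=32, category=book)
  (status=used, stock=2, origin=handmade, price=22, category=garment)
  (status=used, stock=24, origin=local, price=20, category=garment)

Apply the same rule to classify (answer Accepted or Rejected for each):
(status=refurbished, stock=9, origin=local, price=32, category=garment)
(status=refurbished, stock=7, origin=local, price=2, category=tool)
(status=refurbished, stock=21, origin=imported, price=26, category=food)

The rule appears to be: price ≤ 9.
(status=refurbished, stock=9, origin=local, price=32, category=garment): price = 32 — does not pass, so Rejected.
(status=refurbished, stock=7, origin=local, price=2, category=tool): price = 2 — satisfies this, so Accepted.
(status=refurbished, stock=21, origin=imported, price=26, category=food): price = 26 — does not pass, so Rejected.

Rejected, Accepted, Rejected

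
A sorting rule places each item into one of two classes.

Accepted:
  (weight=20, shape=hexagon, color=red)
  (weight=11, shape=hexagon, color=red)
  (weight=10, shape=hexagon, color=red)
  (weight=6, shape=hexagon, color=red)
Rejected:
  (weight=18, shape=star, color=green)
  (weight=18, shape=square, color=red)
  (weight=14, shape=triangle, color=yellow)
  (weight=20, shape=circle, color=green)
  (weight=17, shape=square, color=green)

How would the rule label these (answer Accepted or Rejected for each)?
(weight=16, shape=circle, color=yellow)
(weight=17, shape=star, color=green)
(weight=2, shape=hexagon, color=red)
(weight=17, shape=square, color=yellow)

Comparing the two groups points to one rule — shape is hexagon.
(weight=16, shape=circle, color=yellow): shape is circle, fails the rule → Rejected.
(weight=17, shape=star, color=green): shape is star, fails the rule → Rejected.
(weight=2, shape=hexagon, color=red): shape is hexagon, meets the rule → Accepted.
(weight=17, shape=square, color=yellow): shape is square, fails the rule → Rejected.

Rejected, Rejected, Accepted, Rejected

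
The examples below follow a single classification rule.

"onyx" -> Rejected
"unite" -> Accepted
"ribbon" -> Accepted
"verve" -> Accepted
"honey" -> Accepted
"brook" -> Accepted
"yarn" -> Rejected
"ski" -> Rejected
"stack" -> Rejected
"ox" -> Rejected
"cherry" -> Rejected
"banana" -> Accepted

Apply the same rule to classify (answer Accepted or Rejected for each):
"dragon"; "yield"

The pattern is that an item is 'Accepted' exactly when: has ≥ 2 vowels.
"dragon": Accepted (2 vowels). "yield": Accepted (2 vowels).

Accepted, Accepted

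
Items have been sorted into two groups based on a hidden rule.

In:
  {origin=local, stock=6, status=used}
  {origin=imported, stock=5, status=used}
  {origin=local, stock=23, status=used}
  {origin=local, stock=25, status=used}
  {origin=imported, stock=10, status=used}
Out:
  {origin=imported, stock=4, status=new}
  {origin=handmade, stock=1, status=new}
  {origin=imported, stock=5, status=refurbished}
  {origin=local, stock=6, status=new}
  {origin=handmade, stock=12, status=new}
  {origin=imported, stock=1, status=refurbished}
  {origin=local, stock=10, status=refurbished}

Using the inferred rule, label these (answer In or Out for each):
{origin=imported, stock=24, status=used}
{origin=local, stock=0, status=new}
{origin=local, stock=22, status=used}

In, Out, In

The distinguishing property — status is used — holds for all the 'In' cases and none of the 'Out' cases.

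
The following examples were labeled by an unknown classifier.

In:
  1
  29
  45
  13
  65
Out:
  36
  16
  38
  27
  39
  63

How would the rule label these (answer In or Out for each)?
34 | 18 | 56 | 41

Out, Out, Out, In

All 'In' examples share one property — ≡ 1 (mod 4) — and every 'Out' example lacks it.
34 → 34 mod 4 = 2 → Out. 18 → 18 mod 4 = 2 → Out. 56 → 56 mod 4 = 0 → Out. 41 → 41 mod 4 = 1 → In.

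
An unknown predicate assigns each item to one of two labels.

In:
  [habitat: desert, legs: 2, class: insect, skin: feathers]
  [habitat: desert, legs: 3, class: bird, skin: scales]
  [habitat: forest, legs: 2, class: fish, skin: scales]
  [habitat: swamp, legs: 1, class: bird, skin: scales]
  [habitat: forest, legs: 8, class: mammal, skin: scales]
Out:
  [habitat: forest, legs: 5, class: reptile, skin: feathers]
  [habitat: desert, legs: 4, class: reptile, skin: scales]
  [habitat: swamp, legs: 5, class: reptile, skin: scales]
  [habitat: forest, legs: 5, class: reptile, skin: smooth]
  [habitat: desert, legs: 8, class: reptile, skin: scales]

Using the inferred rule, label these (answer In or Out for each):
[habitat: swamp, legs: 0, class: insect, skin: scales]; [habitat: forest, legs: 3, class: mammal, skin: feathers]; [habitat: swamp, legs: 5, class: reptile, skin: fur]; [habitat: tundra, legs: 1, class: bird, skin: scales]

In, In, Out, In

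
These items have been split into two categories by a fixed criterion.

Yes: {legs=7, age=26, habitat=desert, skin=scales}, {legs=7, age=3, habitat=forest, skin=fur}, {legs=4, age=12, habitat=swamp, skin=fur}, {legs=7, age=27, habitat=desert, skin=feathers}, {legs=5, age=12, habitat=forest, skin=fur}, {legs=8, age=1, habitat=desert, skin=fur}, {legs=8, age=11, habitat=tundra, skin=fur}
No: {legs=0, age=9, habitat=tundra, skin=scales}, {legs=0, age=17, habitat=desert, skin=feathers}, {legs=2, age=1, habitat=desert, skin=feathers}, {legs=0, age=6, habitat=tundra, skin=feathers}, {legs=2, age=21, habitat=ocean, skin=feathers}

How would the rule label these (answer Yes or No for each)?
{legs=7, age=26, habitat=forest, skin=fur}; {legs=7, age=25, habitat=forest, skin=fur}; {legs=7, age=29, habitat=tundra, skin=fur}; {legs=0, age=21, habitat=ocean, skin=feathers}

Yes, Yes, Yes, No

Rule: legs ≥ 4. This holds for each 'Yes' example and fails for each 'No' one.
{legs=7, age=26, habitat=forest, skin=fur}: legs = 7, has this property → Yes. {legs=7, age=25, habitat=forest, skin=fur}: legs = 7, has this property → Yes. {legs=7, age=29, habitat=tundra, skin=fur}: legs = 7, has this property → Yes. {legs=0, age=21, habitat=ocean, skin=feathers}: legs = 0, does not satisfy this → No.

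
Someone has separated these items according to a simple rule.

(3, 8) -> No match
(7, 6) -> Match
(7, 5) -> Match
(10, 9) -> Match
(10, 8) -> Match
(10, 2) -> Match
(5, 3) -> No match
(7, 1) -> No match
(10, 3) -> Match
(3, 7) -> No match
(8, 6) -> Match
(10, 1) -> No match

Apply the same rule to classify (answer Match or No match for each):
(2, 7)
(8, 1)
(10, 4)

No match, No match, Match

The common property of the 'Match' items is: sum ≥ 12. No 'No match' item has it.
No match: (2, 7), since 2+7 = 9. No match: (8, 1), since 8+1 = 9. Match: (10, 4), since 10+4 = 14.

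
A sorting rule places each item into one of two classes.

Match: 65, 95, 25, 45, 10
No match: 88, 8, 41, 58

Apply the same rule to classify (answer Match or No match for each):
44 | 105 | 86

No match, Match, No match

One predicate separates the groups cleanly: multiple of 5.
44 → 44 = 5·8 + 4 → No match. 105 → 105 = 5·21 → Match. 86 → 86 = 5·17 + 1 → No match.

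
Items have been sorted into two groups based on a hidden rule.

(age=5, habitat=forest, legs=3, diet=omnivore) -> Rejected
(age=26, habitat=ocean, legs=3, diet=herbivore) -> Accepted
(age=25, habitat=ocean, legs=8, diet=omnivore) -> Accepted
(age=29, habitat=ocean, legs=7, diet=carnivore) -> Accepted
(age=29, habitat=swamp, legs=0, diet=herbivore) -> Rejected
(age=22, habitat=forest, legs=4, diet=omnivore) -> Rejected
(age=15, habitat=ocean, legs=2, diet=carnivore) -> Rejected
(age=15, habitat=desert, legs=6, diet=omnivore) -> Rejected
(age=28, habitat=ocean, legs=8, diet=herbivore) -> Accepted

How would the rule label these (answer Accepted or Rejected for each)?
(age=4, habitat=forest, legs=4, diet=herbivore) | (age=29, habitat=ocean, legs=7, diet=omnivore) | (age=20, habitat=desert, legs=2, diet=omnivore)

Rejected, Accepted, Rejected

Every 'Accepted' example satisfies: habitat is ocean AND age ≥ 22. None of the 'Rejected' examples do.
(age=4, habitat=forest, legs=4, diet=herbivore) → habitat is forest, age = 4 → Rejected.
(age=29, habitat=ocean, legs=7, diet=omnivore) → habitat is ocean, age = 29 → Accepted.
(age=20, habitat=desert, legs=2, diet=omnivore) → habitat is desert, age = 20 → Rejected.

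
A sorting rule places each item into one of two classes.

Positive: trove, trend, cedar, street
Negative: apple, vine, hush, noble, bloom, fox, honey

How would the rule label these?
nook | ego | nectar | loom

Negative, Negative, Positive, Negative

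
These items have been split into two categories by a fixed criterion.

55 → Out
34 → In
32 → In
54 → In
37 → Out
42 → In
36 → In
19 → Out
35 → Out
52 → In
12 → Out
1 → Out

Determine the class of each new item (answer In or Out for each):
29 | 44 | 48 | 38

Out, In, In, In

The distinguishing property — even AND at least 19 — holds for all the 'In' cases and none of the 'Out' cases.
Out: 29, since 29 is odd, 29 ≥ 19.
In: 44, since 44 is even, 44 ≥ 19.
In: 48, since 48 is even, 48 ≥ 19.
In: 38, since 38 is even, 38 ≥ 19.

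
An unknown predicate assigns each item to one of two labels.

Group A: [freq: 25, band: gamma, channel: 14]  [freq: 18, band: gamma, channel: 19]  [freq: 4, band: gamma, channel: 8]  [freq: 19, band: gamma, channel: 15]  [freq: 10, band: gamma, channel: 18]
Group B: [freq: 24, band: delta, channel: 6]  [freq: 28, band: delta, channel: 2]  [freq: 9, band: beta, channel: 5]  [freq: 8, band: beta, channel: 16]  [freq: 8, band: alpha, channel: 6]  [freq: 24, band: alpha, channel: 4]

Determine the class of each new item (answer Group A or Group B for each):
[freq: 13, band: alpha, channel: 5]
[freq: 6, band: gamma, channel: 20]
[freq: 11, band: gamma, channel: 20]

The simplest hypothesis consistent with all the labels is: band is gamma.
[freq: 13, band: alpha, channel: 5]: band is alpha, lacks this property → Group B.
[freq: 6, band: gamma, channel: 20]: band is gamma, satisfies this → Group A.
[freq: 11, band: gamma, channel: 20]: band is gamma, satisfies this → Group A.

Group B, Group A, Group A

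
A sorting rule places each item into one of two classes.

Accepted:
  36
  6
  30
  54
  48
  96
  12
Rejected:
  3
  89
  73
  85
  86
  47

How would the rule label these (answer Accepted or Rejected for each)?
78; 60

Checking candidate rules against both groups, what survives is: multiple of 6.

Accepted, Accepted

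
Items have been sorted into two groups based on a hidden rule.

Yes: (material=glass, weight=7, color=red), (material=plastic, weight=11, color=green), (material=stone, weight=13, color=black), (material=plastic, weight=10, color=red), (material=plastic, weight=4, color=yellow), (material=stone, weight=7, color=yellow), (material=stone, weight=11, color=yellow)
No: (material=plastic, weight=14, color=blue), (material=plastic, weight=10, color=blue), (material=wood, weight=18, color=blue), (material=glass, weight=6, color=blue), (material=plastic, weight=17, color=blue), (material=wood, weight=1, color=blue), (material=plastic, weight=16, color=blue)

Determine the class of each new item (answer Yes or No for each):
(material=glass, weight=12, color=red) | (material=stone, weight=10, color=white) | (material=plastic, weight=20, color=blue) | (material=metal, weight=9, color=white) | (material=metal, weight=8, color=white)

Yes, Yes, No, Yes, Yes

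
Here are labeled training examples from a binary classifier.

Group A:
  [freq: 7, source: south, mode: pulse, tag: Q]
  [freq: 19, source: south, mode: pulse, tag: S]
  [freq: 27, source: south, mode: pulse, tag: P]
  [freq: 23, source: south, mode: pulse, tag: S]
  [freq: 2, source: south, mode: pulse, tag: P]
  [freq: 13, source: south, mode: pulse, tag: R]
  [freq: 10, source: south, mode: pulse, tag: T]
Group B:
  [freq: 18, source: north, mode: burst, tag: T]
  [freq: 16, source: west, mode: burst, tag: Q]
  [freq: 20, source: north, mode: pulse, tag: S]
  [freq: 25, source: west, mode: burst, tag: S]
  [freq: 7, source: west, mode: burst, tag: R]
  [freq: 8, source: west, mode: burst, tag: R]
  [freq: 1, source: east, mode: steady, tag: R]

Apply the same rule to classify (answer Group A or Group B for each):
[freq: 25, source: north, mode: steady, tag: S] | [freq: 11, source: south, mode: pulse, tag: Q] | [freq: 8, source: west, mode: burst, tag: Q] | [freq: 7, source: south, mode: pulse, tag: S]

Group B, Group A, Group B, Group A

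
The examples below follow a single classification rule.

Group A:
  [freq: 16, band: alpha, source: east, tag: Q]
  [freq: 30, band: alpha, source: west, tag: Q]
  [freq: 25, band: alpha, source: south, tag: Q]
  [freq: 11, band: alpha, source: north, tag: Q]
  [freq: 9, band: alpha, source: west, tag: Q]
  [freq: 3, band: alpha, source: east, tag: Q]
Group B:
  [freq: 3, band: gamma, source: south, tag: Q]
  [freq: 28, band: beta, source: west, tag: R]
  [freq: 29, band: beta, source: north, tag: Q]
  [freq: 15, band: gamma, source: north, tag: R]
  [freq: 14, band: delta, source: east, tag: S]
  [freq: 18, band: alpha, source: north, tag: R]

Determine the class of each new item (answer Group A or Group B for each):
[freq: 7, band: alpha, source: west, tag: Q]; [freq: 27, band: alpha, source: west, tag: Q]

The pattern is that an item is 'Group A' exactly when: band is alpha AND tag is Q.

Group A, Group A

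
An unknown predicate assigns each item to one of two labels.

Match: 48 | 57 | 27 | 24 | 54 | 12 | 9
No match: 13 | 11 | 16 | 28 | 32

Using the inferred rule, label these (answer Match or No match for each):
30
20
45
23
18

Match, No match, Match, No match, Match

The pattern is that an item is 'Match' exactly when: multiple of 3.
30: 30 = 3·10, qualifies → Match.
20: 20 = 3·6 + 2, lacks this property → No match.
45: 45 = 3·15, qualifies → Match.
23: 23 = 3·7 + 2, lacks this property → No match.
18: 18 = 3·6, qualifies → Match.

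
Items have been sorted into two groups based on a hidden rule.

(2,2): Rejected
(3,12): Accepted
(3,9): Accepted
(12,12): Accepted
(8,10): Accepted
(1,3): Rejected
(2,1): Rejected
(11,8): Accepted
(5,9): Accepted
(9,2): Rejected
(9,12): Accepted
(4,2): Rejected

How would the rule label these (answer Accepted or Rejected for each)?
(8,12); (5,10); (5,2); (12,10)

'Accepted' ⟺ sum ≥ 12.

Accepted, Accepted, Rejected, Accepted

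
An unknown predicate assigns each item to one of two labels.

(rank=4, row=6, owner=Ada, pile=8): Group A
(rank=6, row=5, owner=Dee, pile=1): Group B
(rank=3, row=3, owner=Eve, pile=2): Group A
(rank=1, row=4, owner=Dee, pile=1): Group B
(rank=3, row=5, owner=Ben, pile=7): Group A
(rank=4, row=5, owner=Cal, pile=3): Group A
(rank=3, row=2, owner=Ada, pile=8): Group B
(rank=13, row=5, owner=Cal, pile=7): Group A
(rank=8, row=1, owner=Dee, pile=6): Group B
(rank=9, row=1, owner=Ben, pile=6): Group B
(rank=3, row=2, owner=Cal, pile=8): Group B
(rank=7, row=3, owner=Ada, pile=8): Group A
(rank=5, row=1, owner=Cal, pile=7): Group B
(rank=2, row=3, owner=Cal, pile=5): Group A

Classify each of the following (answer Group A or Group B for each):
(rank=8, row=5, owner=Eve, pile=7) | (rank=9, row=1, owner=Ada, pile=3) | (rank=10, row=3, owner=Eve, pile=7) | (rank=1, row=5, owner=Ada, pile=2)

Group A, Group B, Group A, Group A

The distinguishing property — row ≥ 3 AND pile ≥ 2 — holds for all the 'Group A' cases and none of the 'Group B' cases.
(rank=8, row=5, owner=Eve, pile=7) → row = 5, pile = 7 → Group A. (rank=9, row=1, owner=Ada, pile=3) → row = 1, pile = 3 → Group B. (rank=10, row=3, owner=Eve, pile=7) → row = 3, pile = 7 → Group A. (rank=1, row=5, owner=Ada, pile=2) → row = 5, pile = 2 → Group A.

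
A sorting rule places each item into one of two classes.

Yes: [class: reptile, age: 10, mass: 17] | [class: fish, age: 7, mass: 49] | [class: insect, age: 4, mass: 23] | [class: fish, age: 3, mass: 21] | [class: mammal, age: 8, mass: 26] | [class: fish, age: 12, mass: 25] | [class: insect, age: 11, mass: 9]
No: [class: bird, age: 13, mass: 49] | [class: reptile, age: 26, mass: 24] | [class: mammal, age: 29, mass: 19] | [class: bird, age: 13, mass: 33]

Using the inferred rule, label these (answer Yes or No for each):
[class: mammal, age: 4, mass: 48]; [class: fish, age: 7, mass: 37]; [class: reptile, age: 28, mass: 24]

Yes, Yes, No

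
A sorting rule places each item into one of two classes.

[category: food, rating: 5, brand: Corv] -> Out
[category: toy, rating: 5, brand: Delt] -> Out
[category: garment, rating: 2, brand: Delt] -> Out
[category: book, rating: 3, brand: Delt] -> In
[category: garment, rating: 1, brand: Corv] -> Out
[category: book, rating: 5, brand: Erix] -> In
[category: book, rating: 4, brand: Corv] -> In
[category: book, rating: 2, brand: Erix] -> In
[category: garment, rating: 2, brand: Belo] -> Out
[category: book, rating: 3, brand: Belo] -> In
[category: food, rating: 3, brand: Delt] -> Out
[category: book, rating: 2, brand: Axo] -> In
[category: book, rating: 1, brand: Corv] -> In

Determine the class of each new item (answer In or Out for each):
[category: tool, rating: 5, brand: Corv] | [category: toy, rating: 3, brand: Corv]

The common property of the 'In' items is: category is book. No 'Out' item has it.
[category: tool, rating: 5, brand: Corv]: Out (category is tool). [category: toy, rating: 3, brand: Corv]: Out (category is toy).

Out, Out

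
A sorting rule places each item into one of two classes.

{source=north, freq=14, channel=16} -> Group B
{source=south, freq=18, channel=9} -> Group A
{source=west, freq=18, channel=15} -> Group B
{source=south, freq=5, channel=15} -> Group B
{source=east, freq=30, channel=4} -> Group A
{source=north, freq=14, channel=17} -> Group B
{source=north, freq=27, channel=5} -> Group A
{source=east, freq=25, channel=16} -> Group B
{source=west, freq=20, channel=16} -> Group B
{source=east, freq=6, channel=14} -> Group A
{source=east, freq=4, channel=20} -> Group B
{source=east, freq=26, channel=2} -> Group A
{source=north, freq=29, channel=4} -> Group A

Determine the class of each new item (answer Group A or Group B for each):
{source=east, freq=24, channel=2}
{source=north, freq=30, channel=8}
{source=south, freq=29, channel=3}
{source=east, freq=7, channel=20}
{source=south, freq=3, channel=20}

Group A, Group A, Group A, Group B, Group B

Rule: channel ≤ 14. This holds for each 'Group A' example and fails for each 'Group B' one.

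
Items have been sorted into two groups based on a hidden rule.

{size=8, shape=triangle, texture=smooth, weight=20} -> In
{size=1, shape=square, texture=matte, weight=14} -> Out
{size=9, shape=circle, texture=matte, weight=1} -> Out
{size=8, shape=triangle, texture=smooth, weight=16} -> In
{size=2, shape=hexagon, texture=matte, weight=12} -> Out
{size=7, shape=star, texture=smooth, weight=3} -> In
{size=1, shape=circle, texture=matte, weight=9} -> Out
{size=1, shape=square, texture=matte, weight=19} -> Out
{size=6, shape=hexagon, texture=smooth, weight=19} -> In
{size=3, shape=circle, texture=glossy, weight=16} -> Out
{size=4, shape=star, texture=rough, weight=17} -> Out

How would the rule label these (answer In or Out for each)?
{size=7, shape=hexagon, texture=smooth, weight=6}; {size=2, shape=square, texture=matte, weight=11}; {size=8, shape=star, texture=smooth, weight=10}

In, Out, In

Every 'In' example satisfies: texture is smooth. None of the 'Out' examples do.
{size=7, shape=hexagon, texture=smooth, weight=6}: texture is smooth — qualifies, so In. {size=2, shape=square, texture=matte, weight=11}: texture is matte — fails the rule, so Out. {size=8, shape=star, texture=smooth, weight=10}: texture is smooth — qualifies, so In.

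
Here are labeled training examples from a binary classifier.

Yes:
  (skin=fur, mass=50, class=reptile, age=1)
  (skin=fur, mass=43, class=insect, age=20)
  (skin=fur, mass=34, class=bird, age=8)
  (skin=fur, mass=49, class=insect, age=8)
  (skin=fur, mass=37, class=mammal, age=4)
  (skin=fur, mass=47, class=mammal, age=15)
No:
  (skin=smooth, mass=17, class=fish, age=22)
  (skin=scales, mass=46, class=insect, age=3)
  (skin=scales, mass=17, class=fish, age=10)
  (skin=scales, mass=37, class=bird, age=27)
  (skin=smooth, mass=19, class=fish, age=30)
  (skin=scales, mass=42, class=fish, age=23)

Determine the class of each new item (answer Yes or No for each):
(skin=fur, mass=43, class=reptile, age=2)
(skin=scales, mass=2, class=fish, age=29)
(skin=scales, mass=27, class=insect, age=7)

Yes, No, No

Checking candidate rules against both groups, what survives is: skin is fur.
(skin=fur, mass=43, class=reptile, age=2): skin is fur, checks out → Yes. (skin=scales, mass=2, class=fish, age=29): skin is scales, lacks this property → No. (skin=scales, mass=27, class=insect, age=7): skin is scales, lacks this property → No.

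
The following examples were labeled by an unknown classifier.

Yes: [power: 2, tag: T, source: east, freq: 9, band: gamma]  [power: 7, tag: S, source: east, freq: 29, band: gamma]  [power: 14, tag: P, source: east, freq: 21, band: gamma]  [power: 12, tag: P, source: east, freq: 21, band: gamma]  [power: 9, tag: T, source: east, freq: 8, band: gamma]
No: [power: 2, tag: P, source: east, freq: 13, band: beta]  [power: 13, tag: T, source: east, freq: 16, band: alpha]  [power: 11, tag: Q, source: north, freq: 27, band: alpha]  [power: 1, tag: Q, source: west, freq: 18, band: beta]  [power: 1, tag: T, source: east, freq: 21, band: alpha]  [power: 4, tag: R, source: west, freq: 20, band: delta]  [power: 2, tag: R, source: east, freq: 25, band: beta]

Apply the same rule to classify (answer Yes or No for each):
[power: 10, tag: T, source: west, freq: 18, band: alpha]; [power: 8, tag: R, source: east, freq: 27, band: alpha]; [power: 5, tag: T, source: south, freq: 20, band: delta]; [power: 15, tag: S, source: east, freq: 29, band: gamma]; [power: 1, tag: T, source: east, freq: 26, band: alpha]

No, No, No, Yes, No

One predicate separates the groups cleanly: band is gamma.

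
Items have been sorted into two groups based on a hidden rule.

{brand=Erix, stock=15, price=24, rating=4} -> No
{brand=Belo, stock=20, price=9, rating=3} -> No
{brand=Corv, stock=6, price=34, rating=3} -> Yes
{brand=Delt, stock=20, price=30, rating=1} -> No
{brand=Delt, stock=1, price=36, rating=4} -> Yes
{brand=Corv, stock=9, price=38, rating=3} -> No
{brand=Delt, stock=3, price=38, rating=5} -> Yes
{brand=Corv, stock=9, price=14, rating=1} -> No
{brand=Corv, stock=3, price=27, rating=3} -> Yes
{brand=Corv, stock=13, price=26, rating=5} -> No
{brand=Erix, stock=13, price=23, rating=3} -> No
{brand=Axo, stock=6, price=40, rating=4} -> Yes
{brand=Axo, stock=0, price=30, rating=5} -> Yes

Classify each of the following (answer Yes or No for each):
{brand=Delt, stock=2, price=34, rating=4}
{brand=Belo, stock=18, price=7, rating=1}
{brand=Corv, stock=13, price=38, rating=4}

Yes, No, No

The rule appears to be: stock ≤ 6.
{brand=Delt, stock=2, price=34, rating=4}: stock = 2, matches → Yes. {brand=Belo, stock=18, price=7, rating=1}: stock = 18, does not pass → No. {brand=Corv, stock=13, price=38, rating=4}: stock = 13, does not pass → No.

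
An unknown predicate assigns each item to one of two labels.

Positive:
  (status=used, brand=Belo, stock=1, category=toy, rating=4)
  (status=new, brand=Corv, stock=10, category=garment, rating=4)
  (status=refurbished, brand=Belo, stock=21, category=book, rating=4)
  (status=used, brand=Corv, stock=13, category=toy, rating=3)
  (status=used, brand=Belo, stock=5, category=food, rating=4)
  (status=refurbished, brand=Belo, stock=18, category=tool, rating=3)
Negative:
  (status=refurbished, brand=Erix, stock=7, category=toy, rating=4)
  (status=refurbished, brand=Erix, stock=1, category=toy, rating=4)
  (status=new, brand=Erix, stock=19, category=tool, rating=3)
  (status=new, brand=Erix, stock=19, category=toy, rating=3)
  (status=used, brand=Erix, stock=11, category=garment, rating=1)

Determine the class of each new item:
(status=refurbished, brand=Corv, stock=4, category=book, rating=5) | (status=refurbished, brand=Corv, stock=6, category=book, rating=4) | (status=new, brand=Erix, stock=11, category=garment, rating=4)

Positive, Positive, Negative

Looking at the examples, the only property every 'Positive' case has and every 'Negative' case lacks is: brand is not Erix.
Positive: (status=refurbished, brand=Corv, stock=4, category=book, rating=5), since brand is Corv.
Positive: (status=refurbished, brand=Corv, stock=6, category=book, rating=4), since brand is Corv.
Negative: (status=new, brand=Erix, stock=11, category=garment, rating=4), since brand is Erix.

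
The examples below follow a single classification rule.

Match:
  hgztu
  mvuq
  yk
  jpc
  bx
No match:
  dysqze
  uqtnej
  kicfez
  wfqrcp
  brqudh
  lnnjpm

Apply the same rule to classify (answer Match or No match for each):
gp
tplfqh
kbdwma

Match, No match, No match

'Match' ⟺ length ≤ 5.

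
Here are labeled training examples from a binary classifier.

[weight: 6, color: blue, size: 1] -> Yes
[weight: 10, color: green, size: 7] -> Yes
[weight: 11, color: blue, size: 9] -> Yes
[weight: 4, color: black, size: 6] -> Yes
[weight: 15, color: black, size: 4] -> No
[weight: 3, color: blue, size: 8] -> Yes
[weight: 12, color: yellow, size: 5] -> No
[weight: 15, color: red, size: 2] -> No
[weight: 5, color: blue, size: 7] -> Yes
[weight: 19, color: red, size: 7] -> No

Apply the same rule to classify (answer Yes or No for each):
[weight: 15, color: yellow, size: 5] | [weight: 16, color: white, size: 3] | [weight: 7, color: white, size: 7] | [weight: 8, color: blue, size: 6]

No, No, Yes, Yes

The common property of the 'Yes' items is: weight ≤ 11. No 'No' item has it.
No: [weight: 15, color: yellow, size: 5], since weight = 15.
No: [weight: 16, color: white, size: 3], since weight = 16.
Yes: [weight: 7, color: white, size: 7], since weight = 7.
Yes: [weight: 8, color: blue, size: 6], since weight = 8.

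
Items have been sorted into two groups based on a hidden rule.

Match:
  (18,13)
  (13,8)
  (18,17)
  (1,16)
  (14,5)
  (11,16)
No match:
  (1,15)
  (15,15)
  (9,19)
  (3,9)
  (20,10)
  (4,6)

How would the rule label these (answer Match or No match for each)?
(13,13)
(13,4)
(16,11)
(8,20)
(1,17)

No match, Match, Match, No match, No match

All 'Match' examples share one property — sum is odd — and every 'No match' example lacks it.
(13,13) → 13+13 = 26 → No match.
(13,4) → 13+4 = 17 → Match.
(16,11) → 16+11 = 27 → Match.
(8,20) → 8+20 = 28 → No match.
(1,17) → 1+17 = 18 → No match.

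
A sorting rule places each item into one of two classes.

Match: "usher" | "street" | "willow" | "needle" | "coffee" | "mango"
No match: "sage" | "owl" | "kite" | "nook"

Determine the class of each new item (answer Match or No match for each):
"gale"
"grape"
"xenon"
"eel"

The distinguishing property — length ≥ 5 — holds for all the 'Match' cases and none of the 'No match' cases.
"gale": length 4, doesn't qualify → No match.
"grape": length 5, passes → Match.
"xenon": length 5, passes → Match.
"eel": length 3, doesn't qualify → No match.

No match, Match, Match, No match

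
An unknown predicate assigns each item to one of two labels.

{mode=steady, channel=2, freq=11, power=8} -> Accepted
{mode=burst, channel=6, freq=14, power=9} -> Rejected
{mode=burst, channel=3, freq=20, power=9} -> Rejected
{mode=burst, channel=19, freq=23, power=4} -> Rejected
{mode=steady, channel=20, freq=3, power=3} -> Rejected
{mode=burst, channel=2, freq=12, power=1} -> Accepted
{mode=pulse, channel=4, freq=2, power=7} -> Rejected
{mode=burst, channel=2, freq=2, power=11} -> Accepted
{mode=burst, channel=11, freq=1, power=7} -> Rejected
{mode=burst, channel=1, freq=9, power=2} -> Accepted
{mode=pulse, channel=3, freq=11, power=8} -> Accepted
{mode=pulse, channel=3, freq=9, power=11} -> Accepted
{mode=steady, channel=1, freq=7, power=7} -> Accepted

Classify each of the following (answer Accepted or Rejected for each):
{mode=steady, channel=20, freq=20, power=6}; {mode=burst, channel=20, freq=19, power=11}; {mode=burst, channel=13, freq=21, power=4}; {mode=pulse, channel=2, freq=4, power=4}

One predicate separates the groups cleanly: freq ≤ 12 AND channel ≤ 3.
{mode=steady, channel=20, freq=20, power=6} — freq = 20, channel = 20, hence Rejected. {mode=burst, channel=20, freq=19, power=11} — freq = 19, channel = 20, hence Rejected. {mode=burst, channel=13, freq=21, power=4} — freq = 21, channel = 13, hence Rejected. {mode=pulse, channel=2, freq=4, power=4} — freq = 4, channel = 2, hence Accepted.

Rejected, Rejected, Rejected, Accepted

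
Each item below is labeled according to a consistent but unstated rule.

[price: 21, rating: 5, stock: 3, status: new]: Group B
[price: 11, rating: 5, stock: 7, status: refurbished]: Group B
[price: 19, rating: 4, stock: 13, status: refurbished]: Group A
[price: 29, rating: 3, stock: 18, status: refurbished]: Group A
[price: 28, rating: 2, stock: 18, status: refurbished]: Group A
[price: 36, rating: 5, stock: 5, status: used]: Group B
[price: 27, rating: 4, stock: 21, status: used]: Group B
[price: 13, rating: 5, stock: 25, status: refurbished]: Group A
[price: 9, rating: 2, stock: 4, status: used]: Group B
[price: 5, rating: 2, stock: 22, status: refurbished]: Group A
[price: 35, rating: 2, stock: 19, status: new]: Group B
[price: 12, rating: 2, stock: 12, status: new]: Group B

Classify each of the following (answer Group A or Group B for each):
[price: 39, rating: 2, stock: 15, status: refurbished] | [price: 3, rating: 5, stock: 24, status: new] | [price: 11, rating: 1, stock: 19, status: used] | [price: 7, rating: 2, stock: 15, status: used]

Group A, Group B, Group B, Group B

The rule appears to be: status is refurbished AND stock ≥ 12.
[price: 39, rating: 2, stock: 15, status: refurbished] → status is refurbished, stock = 15 → Group A. [price: 3, rating: 5, stock: 24, status: new] → status is new, stock = 24 → Group B. [price: 11, rating: 1, stock: 19, status: used] → status is used, stock = 19 → Group B. [price: 7, rating: 2, stock: 15, status: used] → status is used, stock = 15 → Group B.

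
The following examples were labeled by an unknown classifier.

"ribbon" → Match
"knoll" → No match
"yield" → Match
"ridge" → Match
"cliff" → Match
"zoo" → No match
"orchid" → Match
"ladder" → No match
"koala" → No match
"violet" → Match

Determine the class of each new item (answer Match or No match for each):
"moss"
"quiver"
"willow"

No match, Match, Match

Looking at the examples, the only property every 'Match' case has and every 'No match' case lacks is: contains 'i'.
"moss": no 'i', does not satisfy this → No match. "quiver": has 'i', checks out → Match. "willow": has 'i', checks out → Match.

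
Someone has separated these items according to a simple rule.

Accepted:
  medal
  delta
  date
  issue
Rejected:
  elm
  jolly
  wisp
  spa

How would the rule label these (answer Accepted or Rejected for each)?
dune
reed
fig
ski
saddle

Accepted, Accepted, Rejected, Rejected, Accepted

The pattern is that an item is 'Accepted' exactly when: has ≥ 2 vowels.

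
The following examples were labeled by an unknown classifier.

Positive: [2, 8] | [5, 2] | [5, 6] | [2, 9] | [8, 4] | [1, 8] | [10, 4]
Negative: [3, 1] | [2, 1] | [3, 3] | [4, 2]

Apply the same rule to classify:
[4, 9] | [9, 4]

Positive, Positive

The rule appears to be: sum ≥ 7.
[4, 9]: 4+9 = 13 — qualifies, so Positive.
[9, 4]: 9+4 = 13 — qualifies, so Positive.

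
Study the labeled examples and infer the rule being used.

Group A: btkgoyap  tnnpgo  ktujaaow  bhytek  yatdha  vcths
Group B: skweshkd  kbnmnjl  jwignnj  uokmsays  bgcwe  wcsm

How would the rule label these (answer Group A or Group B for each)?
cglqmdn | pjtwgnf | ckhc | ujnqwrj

Checking candidate rules against both groups, what survives is: contains 't'.
Group B: cglqmdn, since no 't'. Group A: pjtwgnf, since has 't'. Group B: ckhc, since no 't'. Group B: ujnqwrj, since no 't'.

Group B, Group A, Group B, Group B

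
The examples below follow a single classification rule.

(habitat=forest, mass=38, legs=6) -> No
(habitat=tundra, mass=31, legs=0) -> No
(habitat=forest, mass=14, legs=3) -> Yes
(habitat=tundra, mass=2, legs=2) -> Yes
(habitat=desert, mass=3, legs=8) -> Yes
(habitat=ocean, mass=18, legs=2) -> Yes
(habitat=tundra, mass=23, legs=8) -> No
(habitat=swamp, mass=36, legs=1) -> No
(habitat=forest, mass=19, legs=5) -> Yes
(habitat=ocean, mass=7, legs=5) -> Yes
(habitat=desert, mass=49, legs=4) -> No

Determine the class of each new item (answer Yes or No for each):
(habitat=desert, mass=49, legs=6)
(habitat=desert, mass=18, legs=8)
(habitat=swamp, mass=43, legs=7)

Every 'Yes' example satisfies: mass ≤ 19. None of the 'No' examples do.
No: (habitat=desert, mass=49, legs=6), since mass = 49.
Yes: (habitat=desert, mass=18, legs=8), since mass = 18.
No: (habitat=swamp, mass=43, legs=7), since mass = 43.

No, Yes, No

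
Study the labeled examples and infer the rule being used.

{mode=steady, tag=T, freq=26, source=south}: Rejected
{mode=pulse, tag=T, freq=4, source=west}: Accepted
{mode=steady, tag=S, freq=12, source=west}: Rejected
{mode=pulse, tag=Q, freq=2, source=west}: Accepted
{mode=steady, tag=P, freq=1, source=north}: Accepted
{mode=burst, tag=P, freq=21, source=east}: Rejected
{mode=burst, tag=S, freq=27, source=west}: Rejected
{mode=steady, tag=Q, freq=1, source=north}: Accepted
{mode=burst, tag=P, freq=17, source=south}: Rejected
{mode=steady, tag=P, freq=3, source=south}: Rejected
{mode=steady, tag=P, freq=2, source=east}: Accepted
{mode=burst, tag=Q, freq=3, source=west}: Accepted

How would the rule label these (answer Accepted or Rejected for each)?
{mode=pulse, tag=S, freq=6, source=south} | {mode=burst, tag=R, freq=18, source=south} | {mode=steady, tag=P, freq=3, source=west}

The distinguishing property — source is not south AND freq ≤ 4 — holds for all the 'Accepted' cases and none of the 'Rejected' cases.
{mode=pulse, tag=S, freq=6, source=south}: source is south, freq = 6, doesn't match → Rejected.
{mode=burst, tag=R, freq=18, source=south}: source is south, freq = 18, doesn't match → Rejected.
{mode=steady, tag=P, freq=3, source=west}: source is west, freq = 3, matches → Accepted.

Rejected, Rejected, Accepted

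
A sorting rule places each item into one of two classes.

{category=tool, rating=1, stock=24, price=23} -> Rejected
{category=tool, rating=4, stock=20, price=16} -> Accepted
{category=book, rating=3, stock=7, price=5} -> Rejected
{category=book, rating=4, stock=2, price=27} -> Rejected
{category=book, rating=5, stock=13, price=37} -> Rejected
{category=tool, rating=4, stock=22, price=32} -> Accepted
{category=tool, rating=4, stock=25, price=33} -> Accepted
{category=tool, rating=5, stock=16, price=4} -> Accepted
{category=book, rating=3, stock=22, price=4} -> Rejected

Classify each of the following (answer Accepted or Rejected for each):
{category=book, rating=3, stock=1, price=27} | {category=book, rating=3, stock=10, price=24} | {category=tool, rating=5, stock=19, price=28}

Rejected, Rejected, Accepted

'Accepted' ⟺ category is tool AND rating ≥ 3.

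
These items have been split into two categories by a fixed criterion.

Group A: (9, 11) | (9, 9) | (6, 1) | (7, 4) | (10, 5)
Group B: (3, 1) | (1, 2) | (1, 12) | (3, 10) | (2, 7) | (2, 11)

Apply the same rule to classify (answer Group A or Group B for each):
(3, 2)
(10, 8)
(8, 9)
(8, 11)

Group B, Group A, Group A, Group A

Rule: first ≥ 4. This holds for each 'Group A' example and fails for each 'Group B' one.
(3, 2): first 3 — fails this test, so Group B.
(10, 8): first 10 — qualifies, so Group A.
(8, 9): first 8 — qualifies, so Group A.
(8, 11): first 8 — qualifies, so Group A.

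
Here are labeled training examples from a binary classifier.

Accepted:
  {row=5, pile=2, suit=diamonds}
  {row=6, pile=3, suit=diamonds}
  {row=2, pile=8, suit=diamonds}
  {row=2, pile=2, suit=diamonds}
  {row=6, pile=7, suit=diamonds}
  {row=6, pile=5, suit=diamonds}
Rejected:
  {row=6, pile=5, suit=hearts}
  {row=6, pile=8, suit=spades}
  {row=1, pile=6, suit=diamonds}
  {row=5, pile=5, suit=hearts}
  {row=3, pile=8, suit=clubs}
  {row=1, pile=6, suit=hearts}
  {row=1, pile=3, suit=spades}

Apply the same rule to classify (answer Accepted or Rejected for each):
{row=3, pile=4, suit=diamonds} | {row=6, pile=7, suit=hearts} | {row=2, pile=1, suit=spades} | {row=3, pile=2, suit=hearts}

Rule: suit is diamonds AND row ≥ 2. This holds for each 'Accepted' example and fails for each 'Rejected' one.
{row=3, pile=4, suit=diamonds} → suit is diamonds, row = 3 → Accepted. {row=6, pile=7, suit=hearts} → suit is hearts, row = 6 → Rejected. {row=2, pile=1, suit=spades} → suit is spades, row = 2 → Rejected. {row=3, pile=2, suit=hearts} → suit is hearts, row = 3 → Rejected.

Accepted, Rejected, Rejected, Rejected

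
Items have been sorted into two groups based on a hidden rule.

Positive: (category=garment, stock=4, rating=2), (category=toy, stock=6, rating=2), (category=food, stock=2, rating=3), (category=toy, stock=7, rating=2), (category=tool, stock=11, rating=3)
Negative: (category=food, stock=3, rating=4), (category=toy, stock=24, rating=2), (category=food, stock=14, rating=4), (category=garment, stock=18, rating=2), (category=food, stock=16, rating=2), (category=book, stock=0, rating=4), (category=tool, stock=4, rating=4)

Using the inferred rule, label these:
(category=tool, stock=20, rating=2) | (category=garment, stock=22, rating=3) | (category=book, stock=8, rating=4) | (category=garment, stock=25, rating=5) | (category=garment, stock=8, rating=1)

Negative, Negative, Negative, Negative, Positive

Every 'Positive' example satisfies: rating ≤ 3 AND stock ≤ 11. None of the 'Negative' examples do.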